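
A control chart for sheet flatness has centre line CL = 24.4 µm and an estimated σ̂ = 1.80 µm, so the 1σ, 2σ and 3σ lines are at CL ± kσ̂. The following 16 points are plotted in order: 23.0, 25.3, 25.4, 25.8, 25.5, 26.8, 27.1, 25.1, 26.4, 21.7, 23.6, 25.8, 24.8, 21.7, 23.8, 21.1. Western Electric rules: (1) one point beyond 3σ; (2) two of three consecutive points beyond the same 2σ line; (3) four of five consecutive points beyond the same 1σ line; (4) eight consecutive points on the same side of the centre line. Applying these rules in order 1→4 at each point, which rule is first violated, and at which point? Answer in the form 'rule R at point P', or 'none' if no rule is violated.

Zone of each point (C = within 1σ̂, B = 1σ̂–2σ̂, A = 2σ̂–3σ̂, * = beyond 3σ̂; sign = side of CL): 1:-C, 2:+C, 3:+C, 4:+C, 5:+C, 6:+B, 7:+B, 8:+C, 9:+B, 10:-B, 11:-C, 12:+C, 13:+C, 14:-B, 15:-C, 16:-B
Rule 4 (eight consecutive points on the same side of the centre line) is satisfied at point 9.

rule 4 at point 9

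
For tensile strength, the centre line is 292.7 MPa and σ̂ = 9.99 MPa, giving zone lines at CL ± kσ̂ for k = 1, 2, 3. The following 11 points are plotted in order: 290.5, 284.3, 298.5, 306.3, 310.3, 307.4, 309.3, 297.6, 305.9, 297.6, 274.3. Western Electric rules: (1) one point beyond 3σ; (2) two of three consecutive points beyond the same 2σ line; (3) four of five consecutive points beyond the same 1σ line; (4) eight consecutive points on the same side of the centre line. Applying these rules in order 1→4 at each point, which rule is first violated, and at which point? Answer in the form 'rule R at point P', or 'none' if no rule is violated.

rule 3 at point 7

Zone of each point (C = within 1σ̂, B = 1σ̂–2σ̂, A = 2σ̂–3σ̂, * = beyond 3σ̂; sign = side of CL): 1:-C, 2:-C, 3:+C, 4:+B, 5:+B, 6:+B, 7:+B, 8:+C, 9:+B, 10:+C, 11:-B
Rule 3 (four of five consecutive points beyond the same 1σ limit) is satisfied at point 7.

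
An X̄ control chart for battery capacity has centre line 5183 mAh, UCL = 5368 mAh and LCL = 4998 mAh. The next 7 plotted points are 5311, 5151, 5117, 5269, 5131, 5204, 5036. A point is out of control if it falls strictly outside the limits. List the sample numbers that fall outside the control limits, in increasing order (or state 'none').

All 7 points lie within [4998, 5368].

none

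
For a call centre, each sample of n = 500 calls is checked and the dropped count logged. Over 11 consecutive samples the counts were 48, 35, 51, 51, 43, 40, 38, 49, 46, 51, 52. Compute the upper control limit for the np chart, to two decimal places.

65.17

p̄ = Σdᵢ / (k·n) = 504 / (11 × 500) = 0.09164
UCL = np̄ + 3·√(np̄(1−p̄)) = 45.8182 + 3 × √(45.8182×0.90836) = 45.8182 + 3 × 6.4513 = 65.1722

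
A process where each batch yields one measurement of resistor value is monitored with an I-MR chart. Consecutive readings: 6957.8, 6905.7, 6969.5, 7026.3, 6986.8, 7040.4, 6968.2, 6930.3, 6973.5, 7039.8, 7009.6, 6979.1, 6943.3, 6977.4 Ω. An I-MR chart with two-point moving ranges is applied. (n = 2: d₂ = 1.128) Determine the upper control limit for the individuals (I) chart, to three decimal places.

7105.144

X̄ = (6957.8 + 6905.7 + 6969.5 + 7026.3 + 6986.8 + 7040.4 + 6968.2 + 6930.3 + 6973.5 + 7039.8 + 7009.6 + 6979.1 + 6943.3 + 6977.4) / 14 = 6979.1214
Moving ranges: 52.1, 63.8, 56.8, 39.5, 53.6, 72.2, 37.9, 43.2, 66.3, 30.2, 30.5, 35.8, 34.1; M̄R̄ = 616.0000 / 13 = 47.3846
UCL = X̄ + 3·M̄R̄/d₂ = 6979.1214 + 3 × 47.3846 / 1.128 = 7105.1443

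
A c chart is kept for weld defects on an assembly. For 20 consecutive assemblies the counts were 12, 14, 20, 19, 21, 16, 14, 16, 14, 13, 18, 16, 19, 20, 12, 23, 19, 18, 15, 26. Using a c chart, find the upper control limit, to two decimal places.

c̄ = (12 + 14 + 20 + 19 + 21 + 16 + 14 + 16 + 14 + 13 + 18 + 16 + 19 + 20 + 12 + 23 + 19 + 18 + 15 + 26) / 20 = 345 / 20 = 17.2500
UCL = c̄ + 3√c̄ = 17.2500 + 3 × √17.2500 = 17.2500 + 3 × 4.1533 = 29.7099

29.71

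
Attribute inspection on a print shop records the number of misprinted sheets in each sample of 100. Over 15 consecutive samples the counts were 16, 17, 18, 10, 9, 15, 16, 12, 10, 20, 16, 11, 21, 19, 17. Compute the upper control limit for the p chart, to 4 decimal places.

p̄ = Σdᵢ / (k·n) = 227 / (15 × 100) = 0.15133
UCL = p̄ + 3·√(p̄(1−p̄)/n) = 0.15133 + 3 × √(0.15133×0.84867/100) = 0.15133 + 3 × 0.03584 = 0.25885

0.2588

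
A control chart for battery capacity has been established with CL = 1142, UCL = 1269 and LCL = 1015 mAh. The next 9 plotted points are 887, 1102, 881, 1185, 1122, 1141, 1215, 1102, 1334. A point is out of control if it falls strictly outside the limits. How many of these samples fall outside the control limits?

Compare each point to [1015, 1269]: sample 1 = 887 < LCL; sample 3 = 881 < LCL; sample 9 = 1334 > UCL.

3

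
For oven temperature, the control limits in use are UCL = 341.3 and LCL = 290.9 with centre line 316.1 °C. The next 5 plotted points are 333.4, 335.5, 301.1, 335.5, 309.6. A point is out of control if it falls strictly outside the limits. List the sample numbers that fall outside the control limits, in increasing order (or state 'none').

All 5 points lie within [290.9, 341.3].

none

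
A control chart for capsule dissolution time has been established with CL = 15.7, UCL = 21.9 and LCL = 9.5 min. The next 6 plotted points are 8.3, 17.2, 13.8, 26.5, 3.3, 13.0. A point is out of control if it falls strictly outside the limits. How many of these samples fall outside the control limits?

Compare each point to [9.5, 21.9]: sample 1 = 8.3 < LCL; sample 4 = 26.5 > UCL; sample 5 = 3.3 < LCL.

3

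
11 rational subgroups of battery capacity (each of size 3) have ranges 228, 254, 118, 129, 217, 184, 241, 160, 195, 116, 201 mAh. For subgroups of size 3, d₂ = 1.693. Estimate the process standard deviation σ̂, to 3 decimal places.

109.703

R̄ = (228 + 254 + 118 + 129 + 217 + 184 + 241 + 160 + 195 + 116 + 201) / 11 = 185.7273
σ̂ = R̄ / d₂ = 185.7273 / 1.693 = 109.7031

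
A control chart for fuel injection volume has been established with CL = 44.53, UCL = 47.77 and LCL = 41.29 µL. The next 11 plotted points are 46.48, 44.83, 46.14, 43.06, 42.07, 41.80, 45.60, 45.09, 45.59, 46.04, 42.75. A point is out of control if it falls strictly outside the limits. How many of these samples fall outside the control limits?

0

All 11 points lie within [41.29, 47.77].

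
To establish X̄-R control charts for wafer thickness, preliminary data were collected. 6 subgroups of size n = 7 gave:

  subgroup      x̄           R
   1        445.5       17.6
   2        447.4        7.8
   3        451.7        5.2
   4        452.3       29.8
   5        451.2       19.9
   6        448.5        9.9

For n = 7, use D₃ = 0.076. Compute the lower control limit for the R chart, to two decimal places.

1.14

R̄ = (17.6 + 7.8 + 5.2 + 29.8 + 19.9 + 9.9) / 6 = 90.2000 / 6 = 15.0333
LCL_R = D₃·R̄ = 0.076 × 15.0333 = 1.1425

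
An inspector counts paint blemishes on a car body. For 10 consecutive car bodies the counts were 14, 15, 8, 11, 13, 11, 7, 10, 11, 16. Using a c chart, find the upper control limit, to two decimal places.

c̄ = (14 + 15 + 8 + 11 + 13 + 11 + 7 + 10 + 11 + 16) / 10 = 116 / 10 = 11.6000
UCL = c̄ + 3√c̄ = 11.6000 + 3 × √11.6000 = 11.6000 + 3 × 3.4059 = 21.8176

21.82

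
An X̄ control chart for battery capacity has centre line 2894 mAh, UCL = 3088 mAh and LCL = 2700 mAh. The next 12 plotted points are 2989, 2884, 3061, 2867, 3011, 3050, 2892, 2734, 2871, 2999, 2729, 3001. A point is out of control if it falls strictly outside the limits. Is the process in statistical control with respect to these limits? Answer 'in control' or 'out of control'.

in control

All 12 points lie within [2700, 3088].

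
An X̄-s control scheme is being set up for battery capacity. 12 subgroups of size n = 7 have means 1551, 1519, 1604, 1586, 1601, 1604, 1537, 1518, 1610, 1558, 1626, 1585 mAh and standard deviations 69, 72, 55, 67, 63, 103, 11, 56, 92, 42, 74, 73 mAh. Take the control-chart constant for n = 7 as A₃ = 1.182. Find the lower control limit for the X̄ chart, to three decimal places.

X̄̄ = (1551 + 1519 + 1604 + 1586 + 1601 + 1604 + 1537 + 1518 + 1610 + 1558 + 1626 + 1585) / 12 = 1574.9167
s̄ = (69 + 72 + 55 + 67 + 63 + 103 + 11 + 56 + 92 + 42 + 74 + 73) / 12 = 64.7500
LCL = X̄̄ − A₃·s̄ = 1574.9167 − 1.182 × 64.7500 = 1498.3822

1498.382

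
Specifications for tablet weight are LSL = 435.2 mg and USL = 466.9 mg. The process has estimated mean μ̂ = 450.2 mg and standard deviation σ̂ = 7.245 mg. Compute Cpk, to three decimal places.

0.690

Cpu = (USL − μ̂) / (3σ̂) = (466.9 − 450.2) / (3 × 7.245) = 0.7683; Cpl = (μ̂ − LSL) / (3σ̂) = (450.2 − 435.2) / (3 × 7.245) = 0.6901; Cpk = min(Cpu, Cpl) = 0.6901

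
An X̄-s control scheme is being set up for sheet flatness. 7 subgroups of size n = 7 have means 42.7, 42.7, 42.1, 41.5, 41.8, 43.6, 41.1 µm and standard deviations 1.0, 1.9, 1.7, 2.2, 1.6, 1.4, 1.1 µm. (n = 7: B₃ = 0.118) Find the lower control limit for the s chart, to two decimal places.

0.18

s̄ = (1.0 + 1.9 + 1.7 + 2.2 + 1.6 + 1.4 + 1.1) / 7 = 1.5571
LCL_s = B₃·s̄ = 0.118 × 1.5571 = 0.1837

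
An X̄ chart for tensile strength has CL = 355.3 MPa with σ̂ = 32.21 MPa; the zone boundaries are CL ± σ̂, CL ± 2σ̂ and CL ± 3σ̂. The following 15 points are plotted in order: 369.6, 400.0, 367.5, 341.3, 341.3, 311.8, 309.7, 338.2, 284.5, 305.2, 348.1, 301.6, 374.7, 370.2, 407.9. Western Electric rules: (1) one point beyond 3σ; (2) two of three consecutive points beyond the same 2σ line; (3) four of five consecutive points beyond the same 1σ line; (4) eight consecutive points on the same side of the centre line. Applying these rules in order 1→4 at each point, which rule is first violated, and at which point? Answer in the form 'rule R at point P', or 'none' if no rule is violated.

rule 3 at point 10

Zone of each point (C = within 1σ̂, B = 1σ̂–2σ̂, A = 2σ̂–3σ̂, * = beyond 3σ̂; sign = side of CL): 1:+C, 2:+B, 3:+C, 4:-C, 5:-C, 6:-B, 7:-B, 8:-C, 9:-A, 10:-B, 11:-C, 12:-B, 13:+C, 14:+C, 15:+B
Rule 3 (four of five consecutive points beyond the same 1σ limit) is satisfied at point 10.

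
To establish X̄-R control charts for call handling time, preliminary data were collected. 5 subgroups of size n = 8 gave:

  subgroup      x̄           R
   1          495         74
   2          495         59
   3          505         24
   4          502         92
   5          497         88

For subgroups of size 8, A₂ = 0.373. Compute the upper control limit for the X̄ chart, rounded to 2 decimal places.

X̄̄ = (495 + 495 + 505 + 502 + 497) / 5 = 2494.0000 / 5 = 498.8000
R̄ = (74 + 59 + 24 + 92 + 88) / 5 = 337.0000 / 5 = 67.4000
UCL = X̄̄ + A₂·R̄ = 498.8000 + 0.373 × 67.4000 = 523.9402

523.94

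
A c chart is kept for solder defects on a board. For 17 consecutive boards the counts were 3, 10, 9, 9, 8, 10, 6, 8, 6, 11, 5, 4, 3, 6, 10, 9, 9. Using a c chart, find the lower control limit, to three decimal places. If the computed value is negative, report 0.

c̄ = (3 + 10 + 9 + 9 + 8 + 10 + 6 + 8 + 6 + 11 + 5 + 4 + 3 + 6 + 10 + 9 + 9) / 17 = 126 / 17 = 7.4118
LCL = c̄ − 3√c̄ = 7.4118 − 3 × 2.7225 = -0.7556 → 0 (cannot be negative)

0.000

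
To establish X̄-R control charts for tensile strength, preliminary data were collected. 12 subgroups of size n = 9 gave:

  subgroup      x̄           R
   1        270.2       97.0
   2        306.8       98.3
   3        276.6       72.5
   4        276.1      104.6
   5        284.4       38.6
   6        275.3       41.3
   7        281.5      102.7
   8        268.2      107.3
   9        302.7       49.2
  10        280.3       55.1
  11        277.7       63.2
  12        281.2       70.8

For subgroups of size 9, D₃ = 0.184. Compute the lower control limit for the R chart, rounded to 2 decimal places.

R̄ = (97.0 + 98.3 + 72.5 + 104.6 + 38.6 + 41.3 + 102.7 + 107.3 + 49.2 + 55.1 + 63.2 + 70.8) / 12 = 900.6000 / 12 = 75.0500
LCL_R = D₃·R̄ = 0.184 × 75.0500 = 13.8092

13.81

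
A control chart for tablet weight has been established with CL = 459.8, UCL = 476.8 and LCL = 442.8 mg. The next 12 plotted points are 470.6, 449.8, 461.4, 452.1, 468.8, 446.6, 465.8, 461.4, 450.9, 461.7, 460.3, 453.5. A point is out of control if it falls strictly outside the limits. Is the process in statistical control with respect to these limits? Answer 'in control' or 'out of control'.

in control

All 12 points lie within [442.8, 476.8].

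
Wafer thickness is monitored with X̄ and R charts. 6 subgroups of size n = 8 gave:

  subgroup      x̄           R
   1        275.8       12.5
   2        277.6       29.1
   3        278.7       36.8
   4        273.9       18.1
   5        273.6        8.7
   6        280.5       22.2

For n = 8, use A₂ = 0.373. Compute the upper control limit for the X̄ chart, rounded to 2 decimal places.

284.60

X̄̄ = (275.8 + 277.6 + 278.7 + 273.9 + 273.6 + 280.5) / 6 = 1660.1000 / 6 = 276.6833
R̄ = (12.5 + 29.1 + 36.8 + 18.1 + 8.7 + 22.2) / 6 = 127.4000 / 6 = 21.2333
UCL = X̄̄ + A₂·R̄ = 276.6833 + 0.373 × 21.2333 = 284.6034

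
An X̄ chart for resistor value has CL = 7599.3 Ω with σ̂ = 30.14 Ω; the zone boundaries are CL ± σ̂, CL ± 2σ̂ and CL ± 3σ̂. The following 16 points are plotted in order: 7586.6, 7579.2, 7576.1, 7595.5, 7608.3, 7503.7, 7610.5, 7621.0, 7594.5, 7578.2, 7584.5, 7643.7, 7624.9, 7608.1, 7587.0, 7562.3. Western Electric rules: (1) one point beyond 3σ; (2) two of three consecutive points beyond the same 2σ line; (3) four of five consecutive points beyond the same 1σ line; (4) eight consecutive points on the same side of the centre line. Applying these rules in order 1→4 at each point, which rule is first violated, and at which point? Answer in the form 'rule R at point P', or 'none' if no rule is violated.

Zone of each point (C = within 1σ̂, B = 1σ̂–2σ̂, A = 2σ̂–3σ̂, * = beyond 3σ̂; sign = side of CL): 1:-C, 2:-C, 3:-C, 4:-C, 5:+C, 6:-*, 7:+C, 8:+C, 9:-C, 10:-C, 11:-C, 12:+B, 13:+C, 14:+C, 15:-C, 16:-B
Rule 1 (one point beyond the 3σ limits) is satisfied at point 6.

rule 1 at point 6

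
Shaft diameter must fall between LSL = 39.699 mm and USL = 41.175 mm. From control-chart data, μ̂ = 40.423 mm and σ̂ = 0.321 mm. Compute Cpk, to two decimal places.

0.75

Cpu = (USL − μ̂) / (3σ̂) = (41.175 − 40.423) / (3 × 0.321) = 0.7809; Cpl = (μ̂ − LSL) / (3σ̂) = (40.423 − 39.699) / (3 × 0.321) = 0.7518; Cpk = min(Cpu, Cpl) = 0.7518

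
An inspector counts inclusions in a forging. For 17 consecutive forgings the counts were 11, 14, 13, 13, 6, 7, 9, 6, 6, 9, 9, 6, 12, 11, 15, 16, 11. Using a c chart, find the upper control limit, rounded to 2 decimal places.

19.83

c̄ = (11 + 14 + 13 + 13 + 6 + 7 + 9 + 6 + 6 + 9 + 9 + 6 + 12 + 11 + 15 + 16 + 11) / 17 = 174 / 17 = 10.2353
UCL = c̄ + 3√c̄ = 10.2353 + 3 × √10.2353 = 10.2353 + 3 × 3.1993 = 19.8331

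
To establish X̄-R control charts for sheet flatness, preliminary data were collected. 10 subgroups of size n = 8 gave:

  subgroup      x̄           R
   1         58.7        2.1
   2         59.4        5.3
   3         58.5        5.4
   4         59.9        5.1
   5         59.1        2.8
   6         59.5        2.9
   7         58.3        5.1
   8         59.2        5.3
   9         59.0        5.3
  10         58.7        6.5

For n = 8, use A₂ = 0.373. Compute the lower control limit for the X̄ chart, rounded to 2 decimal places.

57.32

X̄̄ = (58.7 + 59.4 + 58.5 + 59.9 + 59.1 + 59.5 + 58.3 + 59.2 + 59.0 + 58.7) / 10 = 590.3000 / 10 = 59.0300
R̄ = (2.1 + 5.3 + 5.4 + 5.1 + 2.8 + 2.9 + 5.1 + 5.3 + 5.3 + 6.5) / 10 = 45.8000 / 10 = 4.5800
LCL = X̄̄ − A₂·R̄ = 59.0300 − 0.373 × 4.5800 = 57.3217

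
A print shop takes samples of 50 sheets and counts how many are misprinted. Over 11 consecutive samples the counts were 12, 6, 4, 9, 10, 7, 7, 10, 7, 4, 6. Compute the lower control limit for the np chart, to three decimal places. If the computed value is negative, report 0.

p̄ = Σdᵢ / (k·n) = 82 / (11 × 50) = 0.14909
LCL = np̄ − 3·√(np̄(1−p̄)) = 7.4545 − 3 × 2.5186 = -0.1011 → 0 (negative, so LCL = 0)

0.000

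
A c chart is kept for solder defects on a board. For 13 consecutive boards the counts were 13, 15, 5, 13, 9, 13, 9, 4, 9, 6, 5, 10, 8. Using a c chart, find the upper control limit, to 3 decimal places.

18.230

c̄ = (13 + 15 + 5 + 13 + 9 + 13 + 9 + 4 + 9 + 6 + 5 + 10 + 8) / 13 = 119 / 13 = 9.1538
UCL = c̄ + 3√c̄ = 9.1538 + 3 × √9.1538 = 9.1538 + 3 × 3.0255 = 18.2304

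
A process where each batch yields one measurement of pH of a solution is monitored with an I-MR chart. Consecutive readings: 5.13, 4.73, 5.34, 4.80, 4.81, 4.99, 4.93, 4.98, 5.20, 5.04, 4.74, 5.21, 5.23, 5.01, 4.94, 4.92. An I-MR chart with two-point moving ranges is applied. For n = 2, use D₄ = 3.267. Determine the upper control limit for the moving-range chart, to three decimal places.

Moving ranges: 0.40, 0.61, 0.54, 0.01, 0.18, 0.06, 0.05, 0.22, 0.16, 0.30, 0.47, 0.02, 0.22, 0.07, 0.02; M̄R̄ = 3.3300 / 15 = 0.2220
UCL_MR = D₄·M̄R̄ = 3.267 × 0.2220 = 0.7253

0.725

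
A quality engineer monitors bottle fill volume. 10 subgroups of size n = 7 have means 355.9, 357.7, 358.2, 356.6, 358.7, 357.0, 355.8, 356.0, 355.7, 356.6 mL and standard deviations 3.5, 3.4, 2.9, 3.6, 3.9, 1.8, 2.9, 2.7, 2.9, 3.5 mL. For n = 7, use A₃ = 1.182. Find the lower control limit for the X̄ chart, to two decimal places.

X̄̄ = (355.9 + 357.7 + 358.2 + 356.6 + 358.7 + 357.0 + 355.8 + 356.0 + 355.7 + 356.6) / 10 = 356.8200
s̄ = (3.5 + 3.4 + 2.9 + 3.6 + 3.9 + 1.8 + 2.9 + 2.7 + 2.9 + 3.5) / 10 = 3.1100
LCL = X̄̄ − A₃·s̄ = 356.8200 − 1.182 × 3.1100 = 353.1440

353.14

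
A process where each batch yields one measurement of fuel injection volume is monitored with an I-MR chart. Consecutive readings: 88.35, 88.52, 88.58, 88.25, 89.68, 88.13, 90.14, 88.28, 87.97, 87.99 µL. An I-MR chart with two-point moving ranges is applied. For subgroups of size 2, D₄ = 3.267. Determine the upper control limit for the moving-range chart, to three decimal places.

Moving ranges: 0.17, 0.06, 0.33, 1.43, 1.55, 2.01, 1.86, 0.31, 0.02; M̄R̄ = 7.7400 / 9 = 0.8600
UCL_MR = D₄·M̄R̄ = 3.267 × 0.8600 = 2.8096

2.810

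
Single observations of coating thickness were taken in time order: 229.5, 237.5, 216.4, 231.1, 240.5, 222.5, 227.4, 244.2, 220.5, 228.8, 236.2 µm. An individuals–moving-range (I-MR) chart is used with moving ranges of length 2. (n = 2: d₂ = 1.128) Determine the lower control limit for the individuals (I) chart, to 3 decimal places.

X̄ = (229.5 + 237.5 + 216.4 + 231.1 + 240.5 + 222.5 + 227.4 + 244.2 + 220.5 + 228.8 + 236.2) / 11 = 230.4182
Moving ranges: 8.0, 21.1, 14.7, 9.4, 18.0, 4.9, 16.8, 23.7, 8.3, 7.4; M̄R̄ = 132.3000 / 10 = 13.2300
LCL = X̄ − 3·M̄R̄/d₂ = 230.4182 − 3 × 13.2300 / 1.128 = 195.2320

195.232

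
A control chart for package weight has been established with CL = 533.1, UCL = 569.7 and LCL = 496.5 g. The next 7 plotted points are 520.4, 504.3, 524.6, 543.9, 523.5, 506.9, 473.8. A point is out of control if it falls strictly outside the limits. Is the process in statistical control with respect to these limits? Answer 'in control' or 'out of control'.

out of control

Compare each point to [496.5, 569.7]: sample 7 = 473.8 < LCL.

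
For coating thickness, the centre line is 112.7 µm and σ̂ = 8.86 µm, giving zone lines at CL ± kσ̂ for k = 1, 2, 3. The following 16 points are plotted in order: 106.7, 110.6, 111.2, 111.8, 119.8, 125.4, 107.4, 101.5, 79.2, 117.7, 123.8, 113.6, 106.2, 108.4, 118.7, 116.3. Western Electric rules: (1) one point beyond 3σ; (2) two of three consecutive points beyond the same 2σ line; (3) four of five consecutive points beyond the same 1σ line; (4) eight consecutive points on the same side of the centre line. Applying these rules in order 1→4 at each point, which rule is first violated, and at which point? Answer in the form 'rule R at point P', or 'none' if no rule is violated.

Zone of each point (C = within 1σ̂, B = 1σ̂–2σ̂, A = 2σ̂–3σ̂, * = beyond 3σ̂; sign = side of CL): 1:-C, 2:-C, 3:-C, 4:-C, 5:+C, 6:+B, 7:-C, 8:-B, 9:-*, 10:+C, 11:+B, 12:+C, 13:-C, 14:-C, 15:+C, 16:+C
Rule 1 (one point beyond the 3σ limits) is satisfied at point 9.

rule 1 at point 9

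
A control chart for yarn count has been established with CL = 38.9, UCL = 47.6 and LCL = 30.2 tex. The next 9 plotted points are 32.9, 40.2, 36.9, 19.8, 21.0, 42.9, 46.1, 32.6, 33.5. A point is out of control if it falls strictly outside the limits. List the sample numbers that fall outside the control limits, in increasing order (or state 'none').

Compare each point to [30.2, 47.6]: sample 4 = 19.8 < LCL; sample 5 = 21.0 < LCL.

4, 5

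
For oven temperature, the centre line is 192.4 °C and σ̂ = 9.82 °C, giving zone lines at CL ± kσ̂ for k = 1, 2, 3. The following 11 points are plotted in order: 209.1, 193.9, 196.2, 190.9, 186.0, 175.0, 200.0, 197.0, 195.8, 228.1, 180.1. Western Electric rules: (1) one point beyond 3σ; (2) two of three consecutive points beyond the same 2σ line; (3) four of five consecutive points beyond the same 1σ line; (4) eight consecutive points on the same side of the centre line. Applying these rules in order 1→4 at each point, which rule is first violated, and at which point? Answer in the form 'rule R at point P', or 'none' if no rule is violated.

rule 1 at point 10

Zone of each point (C = within 1σ̂, B = 1σ̂–2σ̂, A = 2σ̂–3σ̂, * = beyond 3σ̂; sign = side of CL): 1:+B, 2:+C, 3:+C, 4:-C, 5:-C, 6:-B, 7:+C, 8:+C, 9:+C, 10:+*, 11:-B
Rule 1 (one point beyond the 3σ limits) is satisfied at point 10.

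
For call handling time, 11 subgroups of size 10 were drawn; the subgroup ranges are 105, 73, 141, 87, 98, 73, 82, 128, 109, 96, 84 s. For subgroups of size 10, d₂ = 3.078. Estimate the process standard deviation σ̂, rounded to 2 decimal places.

31.78

R̄ = (105 + 73 + 141 + 87 + 98 + 73 + 82 + 128 + 109 + 96 + 84) / 11 = 97.8182
σ̂ = R̄ / d₂ = 97.8182 / 3.078 = 31.7798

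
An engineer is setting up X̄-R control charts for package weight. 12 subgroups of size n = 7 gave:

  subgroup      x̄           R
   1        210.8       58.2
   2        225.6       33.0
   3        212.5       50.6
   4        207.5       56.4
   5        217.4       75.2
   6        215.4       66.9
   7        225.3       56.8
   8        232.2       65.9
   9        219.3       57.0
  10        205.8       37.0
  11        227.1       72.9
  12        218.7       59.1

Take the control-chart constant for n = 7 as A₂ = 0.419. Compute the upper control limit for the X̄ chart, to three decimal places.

242.191

X̄̄ = (210.8 + 225.6 + 212.5 + 207.5 + 217.4 + 215.4 + 225.3 + 232.2 + 219.3 + 205.8 + 227.1 + 218.7) / 12 = 2617.6000 / 12 = 218.1333
R̄ = (58.2 + 33.0 + 50.6 + 56.4 + 75.2 + 66.9 + 56.8 + 65.9 + 57.0 + 37.0 + 72.9 + 59.1) / 12 = 689.0000 / 12 = 57.4167
UCL = X̄̄ + A₂·R̄ = 218.1333 + 0.419 × 57.4167 = 242.1909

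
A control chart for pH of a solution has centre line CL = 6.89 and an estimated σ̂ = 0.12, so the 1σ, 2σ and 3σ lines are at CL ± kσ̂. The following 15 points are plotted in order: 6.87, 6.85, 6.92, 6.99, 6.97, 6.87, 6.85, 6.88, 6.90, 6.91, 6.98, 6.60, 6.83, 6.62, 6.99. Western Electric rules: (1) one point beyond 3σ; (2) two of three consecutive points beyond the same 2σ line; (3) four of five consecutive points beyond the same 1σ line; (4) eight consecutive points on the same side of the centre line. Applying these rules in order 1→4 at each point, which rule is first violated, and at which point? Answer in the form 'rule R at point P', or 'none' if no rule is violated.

rule 2 at point 14

Zone of each point (C = within 1σ̂, B = 1σ̂–2σ̂, A = 2σ̂–3σ̂, * = beyond 3σ̂; sign = side of CL): 1:-C, 2:-C, 3:+C, 4:+C, 5:+C, 6:-C, 7:-C, 8:-C, 9:+C, 10:+C, 11:+C, 12:-A, 13:-C, 14:-A, 15:+C
Rule 2 (two of three consecutive points beyond the same 2σ limit) is satisfied at point 14.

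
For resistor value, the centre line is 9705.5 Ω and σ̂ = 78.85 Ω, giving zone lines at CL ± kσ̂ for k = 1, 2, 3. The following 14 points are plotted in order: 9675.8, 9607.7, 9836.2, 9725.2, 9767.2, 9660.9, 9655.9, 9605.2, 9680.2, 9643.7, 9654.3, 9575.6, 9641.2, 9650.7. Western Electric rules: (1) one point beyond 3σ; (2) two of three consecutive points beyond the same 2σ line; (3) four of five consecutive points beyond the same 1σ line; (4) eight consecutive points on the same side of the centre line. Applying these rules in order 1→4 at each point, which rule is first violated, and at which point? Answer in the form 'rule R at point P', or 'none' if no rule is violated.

Zone of each point (C = within 1σ̂, B = 1σ̂–2σ̂, A = 2σ̂–3σ̂, * = beyond 3σ̂; sign = side of CL): 1:-C, 2:-B, 3:+B, 4:+C, 5:+C, 6:-C, 7:-C, 8:-B, 9:-C, 10:-C, 11:-C, 12:-B, 13:-C, 14:-C
Rule 4 (eight consecutive points on the same side of the centre line) is satisfied at point 13.

rule 4 at point 13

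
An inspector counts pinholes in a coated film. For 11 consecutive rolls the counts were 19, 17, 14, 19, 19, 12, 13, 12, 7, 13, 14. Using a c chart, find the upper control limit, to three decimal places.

c̄ = (19 + 17 + 14 + 19 + 19 + 12 + 13 + 12 + 7 + 13 + 14) / 11 = 159 / 11 = 14.4545
UCL = c̄ + 3√c̄ = 14.4545 + 3 × √14.4545 = 14.4545 + 3 × 3.8019 = 25.8603

25.860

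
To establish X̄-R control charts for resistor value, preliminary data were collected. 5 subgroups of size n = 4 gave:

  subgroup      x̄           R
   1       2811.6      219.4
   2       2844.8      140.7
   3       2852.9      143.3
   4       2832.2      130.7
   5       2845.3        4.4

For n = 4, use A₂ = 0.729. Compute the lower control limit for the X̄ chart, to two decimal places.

2744.27

X̄̄ = (2811.6 + 2844.8 + 2852.9 + 2832.2 + 2845.3) / 5 = 14186.8000 / 5 = 2837.3600
R̄ = (219.4 + 140.7 + 143.3 + 130.7 + 4.4) / 5 = 638.5000 / 5 = 127.7000
LCL = X̄̄ − A₂·R̄ = 2837.3600 − 0.729 × 127.7000 = 2744.2667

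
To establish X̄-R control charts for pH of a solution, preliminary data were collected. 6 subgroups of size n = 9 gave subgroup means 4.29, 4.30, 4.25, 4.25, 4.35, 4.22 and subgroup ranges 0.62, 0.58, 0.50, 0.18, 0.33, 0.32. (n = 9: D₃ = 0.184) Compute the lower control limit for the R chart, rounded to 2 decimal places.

R̄ = (0.62 + 0.58 + 0.50 + 0.18 + 0.33 + 0.32) / 6 = 2.5300 / 6 = 0.4217
LCL_R = D₃·R̄ = 0.184 × 0.4217 = 0.0776

0.08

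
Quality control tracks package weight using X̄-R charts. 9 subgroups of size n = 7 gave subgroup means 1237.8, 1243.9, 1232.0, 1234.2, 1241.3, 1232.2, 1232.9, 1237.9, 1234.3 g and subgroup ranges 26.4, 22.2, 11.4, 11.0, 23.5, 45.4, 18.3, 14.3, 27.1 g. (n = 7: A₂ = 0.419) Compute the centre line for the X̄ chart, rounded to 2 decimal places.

X̄̄ = (1237.8 + 1243.9 + 1232.0 + 1234.2 + 1241.3 + 1232.2 + 1232.9 + 1237.9 + 1234.3) / 9 = 11126.5000 / 9 = 1236.2778
CL = X̄̄ = 1236.2778

1236.28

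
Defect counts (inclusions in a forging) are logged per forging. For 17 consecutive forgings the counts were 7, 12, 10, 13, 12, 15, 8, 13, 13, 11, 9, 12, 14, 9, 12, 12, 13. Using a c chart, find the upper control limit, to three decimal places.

21.631

c̄ = (7 + 12 + 10 + 13 + 12 + 15 + 8 + 13 + 13 + 11 + 9 + 12 + 14 + 9 + 12 + 12 + 13) / 17 = 195 / 17 = 11.4706
UCL = c̄ + 3√c̄ = 11.4706 + 3 × √11.4706 = 11.4706 + 3 × 3.3868 = 21.6311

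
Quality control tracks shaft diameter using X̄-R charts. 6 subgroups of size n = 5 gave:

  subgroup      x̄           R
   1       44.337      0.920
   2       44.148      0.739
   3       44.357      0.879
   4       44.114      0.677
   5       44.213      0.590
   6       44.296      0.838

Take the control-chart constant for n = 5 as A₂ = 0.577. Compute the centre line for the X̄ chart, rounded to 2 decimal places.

44.24

X̄̄ = (44.337 + 44.148 + 44.357 + 44.114 + 44.213 + 44.296) / 6 = 265.4650 / 6 = 44.2442
CL = X̄̄ = 44.2442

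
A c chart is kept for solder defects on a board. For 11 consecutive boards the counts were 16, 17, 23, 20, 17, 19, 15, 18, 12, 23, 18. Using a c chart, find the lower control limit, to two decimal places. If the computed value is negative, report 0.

5.27

c̄ = (16 + 17 + 23 + 20 + 17 + 19 + 15 + 18 + 12 + 23 + 18) / 11 = 198 / 11 = 18.0000
LCL = c̄ − 3√c̄ = 18.0000 − 3 × 4.2426 = 5.2721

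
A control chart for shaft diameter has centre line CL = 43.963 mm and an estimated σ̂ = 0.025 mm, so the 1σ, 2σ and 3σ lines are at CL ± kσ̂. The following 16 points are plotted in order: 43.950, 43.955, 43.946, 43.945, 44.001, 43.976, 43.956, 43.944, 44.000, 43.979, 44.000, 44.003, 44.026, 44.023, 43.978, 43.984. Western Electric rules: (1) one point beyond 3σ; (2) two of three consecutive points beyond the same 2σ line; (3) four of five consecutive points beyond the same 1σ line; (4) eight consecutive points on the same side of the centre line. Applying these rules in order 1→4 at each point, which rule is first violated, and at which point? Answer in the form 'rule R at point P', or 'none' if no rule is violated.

Zone of each point (C = within 1σ̂, B = 1σ̂–2σ̂, A = 2σ̂–3σ̂, * = beyond 3σ̂; sign = side of CL): 1:-C, 2:-C, 3:-C, 4:-C, 5:+B, 6:+C, 7:-C, 8:-C, 9:+B, 10:+C, 11:+B, 12:+B, 13:+A, 14:+A, 15:+C, 16:+C
Rule 3 (four of five consecutive points beyond the same 1σ limit) is satisfied at point 13.

rule 3 at point 13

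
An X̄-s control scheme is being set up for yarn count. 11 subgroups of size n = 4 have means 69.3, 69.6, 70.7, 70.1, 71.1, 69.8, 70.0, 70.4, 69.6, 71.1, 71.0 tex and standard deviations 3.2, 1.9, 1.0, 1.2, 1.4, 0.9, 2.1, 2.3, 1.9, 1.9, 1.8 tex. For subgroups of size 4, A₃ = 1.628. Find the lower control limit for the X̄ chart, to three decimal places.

67.345

X̄̄ = (69.3 + 69.6 + 70.7 + 70.1 + 71.1 + 69.8 + 70.0 + 70.4 + 69.6 + 71.1 + 71.0) / 11 = 70.2455
s̄ = (3.2 + 1.9 + 1.0 + 1.2 + 1.4 + 0.9 + 2.1 + 2.3 + 1.9 + 1.9 + 1.8) / 11 = 1.7818
LCL = X̄̄ − A₃·s̄ = 70.2455 − 1.628 × 1.7818 = 67.3447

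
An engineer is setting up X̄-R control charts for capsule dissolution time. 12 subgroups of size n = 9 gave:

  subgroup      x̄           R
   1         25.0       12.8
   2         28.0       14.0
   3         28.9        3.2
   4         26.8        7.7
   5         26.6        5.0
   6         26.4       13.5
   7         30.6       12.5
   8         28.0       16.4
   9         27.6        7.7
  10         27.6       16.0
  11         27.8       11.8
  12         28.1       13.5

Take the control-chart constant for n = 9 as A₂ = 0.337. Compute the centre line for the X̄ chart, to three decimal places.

X̄̄ = (25.0 + 28.0 + 28.9 + 26.8 + 26.6 + 26.4 + 30.6 + 28.0 + 27.6 + 27.6 + 27.8 + 28.1) / 12 = 331.4000 / 12 = 27.6167
CL = X̄̄ = 27.6167

27.617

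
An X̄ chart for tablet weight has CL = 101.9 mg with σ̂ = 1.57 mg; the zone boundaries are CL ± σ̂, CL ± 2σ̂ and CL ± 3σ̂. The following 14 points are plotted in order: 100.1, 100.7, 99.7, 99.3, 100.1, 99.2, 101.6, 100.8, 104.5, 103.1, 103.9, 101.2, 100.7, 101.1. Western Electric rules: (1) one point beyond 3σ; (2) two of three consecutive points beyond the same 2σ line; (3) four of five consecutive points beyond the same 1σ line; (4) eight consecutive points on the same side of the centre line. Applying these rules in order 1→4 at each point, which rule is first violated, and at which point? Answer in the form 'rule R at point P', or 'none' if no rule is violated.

rule 3 at point 5

Zone of each point (C = within 1σ̂, B = 1σ̂–2σ̂, A = 2σ̂–3σ̂, * = beyond 3σ̂; sign = side of CL): 1:-B, 2:-C, 3:-B, 4:-B, 5:-B, 6:-B, 7:-C, 8:-C, 9:+B, 10:+C, 11:+B, 12:-C, 13:-C, 14:-C
Rule 3 (four of five consecutive points beyond the same 1σ limit) is satisfied at point 5.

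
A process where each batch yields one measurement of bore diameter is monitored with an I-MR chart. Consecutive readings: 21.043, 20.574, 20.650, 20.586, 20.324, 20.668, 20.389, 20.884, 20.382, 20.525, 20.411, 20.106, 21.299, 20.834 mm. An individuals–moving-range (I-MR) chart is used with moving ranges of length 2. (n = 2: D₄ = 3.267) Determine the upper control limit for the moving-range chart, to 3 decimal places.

Moving ranges: 0.469, 0.076, 0.064, 0.262, 0.344, 0.279, 0.495, 0.502, 0.143, 0.114, 0.305, 1.193, 0.465; M̄R̄ = 4.7110 / 13 = 0.3624
UCL_MR = D₄·M̄R̄ = 3.267 × 0.3624 = 1.1839

1.184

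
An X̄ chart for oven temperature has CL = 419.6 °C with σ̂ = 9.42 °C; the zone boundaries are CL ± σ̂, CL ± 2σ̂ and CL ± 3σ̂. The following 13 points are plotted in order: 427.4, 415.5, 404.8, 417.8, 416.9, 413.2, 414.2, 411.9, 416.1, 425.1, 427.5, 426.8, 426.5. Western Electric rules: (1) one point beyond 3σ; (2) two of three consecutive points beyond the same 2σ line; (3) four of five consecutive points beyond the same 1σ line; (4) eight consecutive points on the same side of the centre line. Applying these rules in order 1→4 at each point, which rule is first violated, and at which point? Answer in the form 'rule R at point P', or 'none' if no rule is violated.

rule 4 at point 9

Zone of each point (C = within 1σ̂, B = 1σ̂–2σ̂, A = 2σ̂–3σ̂, * = beyond 3σ̂; sign = side of CL): 1:+C, 2:-C, 3:-B, 4:-C, 5:-C, 6:-C, 7:-C, 8:-C, 9:-C, 10:+C, 11:+C, 12:+C, 13:+C
Rule 4 (eight consecutive points on the same side of the centre line) is satisfied at point 9.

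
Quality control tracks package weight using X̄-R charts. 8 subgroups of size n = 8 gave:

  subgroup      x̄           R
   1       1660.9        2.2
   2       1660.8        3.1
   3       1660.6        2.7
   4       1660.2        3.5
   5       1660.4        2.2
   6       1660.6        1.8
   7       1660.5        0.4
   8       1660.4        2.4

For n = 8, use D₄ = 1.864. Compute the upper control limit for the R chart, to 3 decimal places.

4.264

R̄ = (2.2 + 3.1 + 2.7 + 3.5 + 2.2 + 1.8 + 0.4 + 2.4) / 8 = 18.3000 / 8 = 2.2875
UCL_R = D₄·R̄ = 1.864 × 2.2875 = 4.2639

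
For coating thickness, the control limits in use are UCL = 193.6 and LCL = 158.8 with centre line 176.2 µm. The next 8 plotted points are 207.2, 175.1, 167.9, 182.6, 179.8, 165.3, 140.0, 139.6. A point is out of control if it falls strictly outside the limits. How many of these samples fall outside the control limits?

Compare each point to [158.8, 193.6]: sample 1 = 207.2 > UCL; sample 7 = 140.0 < LCL; sample 8 = 139.6 < LCL.

3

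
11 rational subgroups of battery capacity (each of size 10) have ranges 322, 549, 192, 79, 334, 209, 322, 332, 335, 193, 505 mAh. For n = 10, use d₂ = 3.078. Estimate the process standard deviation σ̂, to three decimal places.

R̄ = (322 + 549 + 192 + 79 + 334 + 209 + 322 + 332 + 335 + 193 + 505) / 11 = 306.5455
σ̂ = R̄ / d₂ = 306.5455 / 3.078 = 99.5924

99.592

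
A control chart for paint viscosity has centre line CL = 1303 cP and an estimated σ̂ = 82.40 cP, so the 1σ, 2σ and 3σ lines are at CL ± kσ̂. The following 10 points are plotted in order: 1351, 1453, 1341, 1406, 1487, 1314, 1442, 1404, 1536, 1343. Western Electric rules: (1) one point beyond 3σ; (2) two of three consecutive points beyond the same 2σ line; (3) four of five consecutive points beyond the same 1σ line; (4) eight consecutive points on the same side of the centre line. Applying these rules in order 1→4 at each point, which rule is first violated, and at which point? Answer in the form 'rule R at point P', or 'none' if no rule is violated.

Zone of each point (C = within 1σ̂, B = 1σ̂–2σ̂, A = 2σ̂–3σ̂, * = beyond 3σ̂; sign = side of CL): 1:+C, 2:+B, 3:+C, 4:+B, 5:+A, 6:+C, 7:+B, 8:+B, 9:+A, 10:+C
Rule 3 (four of five consecutive points beyond the same 1σ limit) is satisfied at point 8.

rule 3 at point 8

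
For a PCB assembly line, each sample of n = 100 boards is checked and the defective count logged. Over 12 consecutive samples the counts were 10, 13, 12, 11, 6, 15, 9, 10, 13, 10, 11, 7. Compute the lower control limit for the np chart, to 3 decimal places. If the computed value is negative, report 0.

p̄ = Σdᵢ / (k·n) = 127 / (12 × 100) = 0.10583
LCL = np̄ − 3·√(np̄(1−p̄)) = 10.5833 − 3 × 3.0762 = 1.3546

1.355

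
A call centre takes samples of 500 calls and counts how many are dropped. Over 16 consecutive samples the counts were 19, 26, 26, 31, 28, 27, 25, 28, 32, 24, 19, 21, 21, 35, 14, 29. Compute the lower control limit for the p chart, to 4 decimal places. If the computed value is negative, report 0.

p̄ = Σdᵢ / (k·n) = 405 / (16 × 500) = 0.05063
LCL = p̄ − 3·√(p̄(1−p̄)/n) = 0.05063 − 3 × 0.00980 = 0.02121

0.0212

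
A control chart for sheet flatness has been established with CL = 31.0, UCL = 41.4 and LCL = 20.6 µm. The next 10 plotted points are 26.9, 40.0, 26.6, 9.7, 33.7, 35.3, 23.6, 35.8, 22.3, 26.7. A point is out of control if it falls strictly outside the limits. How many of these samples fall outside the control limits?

1

Compare each point to [20.6, 41.4]: sample 4 = 9.7 < LCL.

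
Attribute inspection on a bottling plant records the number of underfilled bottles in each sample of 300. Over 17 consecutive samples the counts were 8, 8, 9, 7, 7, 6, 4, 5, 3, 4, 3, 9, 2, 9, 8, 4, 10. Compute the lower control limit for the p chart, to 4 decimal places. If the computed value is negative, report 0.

p̄ = Σdᵢ / (k·n) = 106 / (17 × 300) = 0.02078
LCL = p̄ − 3·√(p̄(1−p̄)/n) = 0.02078 − 3 × 0.00824 = -0.00393 → 0 (negative, so LCL = 0)

0.0000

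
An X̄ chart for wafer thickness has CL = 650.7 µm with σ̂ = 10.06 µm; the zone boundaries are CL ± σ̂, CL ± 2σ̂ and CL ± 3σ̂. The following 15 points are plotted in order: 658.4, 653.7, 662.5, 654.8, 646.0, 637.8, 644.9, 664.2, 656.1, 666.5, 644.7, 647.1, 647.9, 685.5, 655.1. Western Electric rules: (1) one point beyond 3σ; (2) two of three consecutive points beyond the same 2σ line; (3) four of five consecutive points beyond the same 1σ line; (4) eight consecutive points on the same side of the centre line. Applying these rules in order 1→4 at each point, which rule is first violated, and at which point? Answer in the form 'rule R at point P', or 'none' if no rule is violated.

rule 1 at point 14

Zone of each point (C = within 1σ̂, B = 1σ̂–2σ̂, A = 2σ̂–3σ̂, * = beyond 3σ̂; sign = side of CL): 1:+C, 2:+C, 3:+B, 4:+C, 5:-C, 6:-B, 7:-C, 8:+B, 9:+C, 10:+B, 11:-C, 12:-C, 13:-C, 14:+*, 15:+C
Rule 1 (one point beyond the 3σ limits) is satisfied at point 14.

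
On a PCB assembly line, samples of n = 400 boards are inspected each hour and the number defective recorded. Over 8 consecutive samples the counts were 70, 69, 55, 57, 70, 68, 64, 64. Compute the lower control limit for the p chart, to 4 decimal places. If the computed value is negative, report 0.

p̄ = Σdᵢ / (k·n) = 517 / (8 × 400) = 0.16156
LCL = p̄ − 3·√(p̄(1−p̄)/n) = 0.16156 − 3 × 0.01840 = 0.10636

0.1064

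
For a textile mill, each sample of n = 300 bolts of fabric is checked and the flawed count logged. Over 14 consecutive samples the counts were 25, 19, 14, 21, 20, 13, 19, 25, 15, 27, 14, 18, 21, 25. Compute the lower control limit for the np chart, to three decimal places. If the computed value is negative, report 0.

6.839

p̄ = Σdᵢ / (k·n) = 276 / (14 × 300) = 0.06571
LCL = np̄ − 3·√(np̄(1−p̄)) = 19.7143 − 3 × 4.2917 = 6.8392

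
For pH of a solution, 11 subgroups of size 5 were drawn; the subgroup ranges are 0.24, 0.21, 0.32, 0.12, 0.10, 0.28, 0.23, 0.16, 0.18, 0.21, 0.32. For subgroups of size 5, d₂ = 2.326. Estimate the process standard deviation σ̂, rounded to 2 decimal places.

R̄ = (0.24 + 0.21 + 0.32 + 0.12 + 0.10 + 0.28 + 0.23 + 0.16 + 0.18 + 0.21 + 0.32) / 11 = 0.2155
σ̂ = R̄ / d₂ = 0.2155 / 2.326 = 0.0926

0.09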